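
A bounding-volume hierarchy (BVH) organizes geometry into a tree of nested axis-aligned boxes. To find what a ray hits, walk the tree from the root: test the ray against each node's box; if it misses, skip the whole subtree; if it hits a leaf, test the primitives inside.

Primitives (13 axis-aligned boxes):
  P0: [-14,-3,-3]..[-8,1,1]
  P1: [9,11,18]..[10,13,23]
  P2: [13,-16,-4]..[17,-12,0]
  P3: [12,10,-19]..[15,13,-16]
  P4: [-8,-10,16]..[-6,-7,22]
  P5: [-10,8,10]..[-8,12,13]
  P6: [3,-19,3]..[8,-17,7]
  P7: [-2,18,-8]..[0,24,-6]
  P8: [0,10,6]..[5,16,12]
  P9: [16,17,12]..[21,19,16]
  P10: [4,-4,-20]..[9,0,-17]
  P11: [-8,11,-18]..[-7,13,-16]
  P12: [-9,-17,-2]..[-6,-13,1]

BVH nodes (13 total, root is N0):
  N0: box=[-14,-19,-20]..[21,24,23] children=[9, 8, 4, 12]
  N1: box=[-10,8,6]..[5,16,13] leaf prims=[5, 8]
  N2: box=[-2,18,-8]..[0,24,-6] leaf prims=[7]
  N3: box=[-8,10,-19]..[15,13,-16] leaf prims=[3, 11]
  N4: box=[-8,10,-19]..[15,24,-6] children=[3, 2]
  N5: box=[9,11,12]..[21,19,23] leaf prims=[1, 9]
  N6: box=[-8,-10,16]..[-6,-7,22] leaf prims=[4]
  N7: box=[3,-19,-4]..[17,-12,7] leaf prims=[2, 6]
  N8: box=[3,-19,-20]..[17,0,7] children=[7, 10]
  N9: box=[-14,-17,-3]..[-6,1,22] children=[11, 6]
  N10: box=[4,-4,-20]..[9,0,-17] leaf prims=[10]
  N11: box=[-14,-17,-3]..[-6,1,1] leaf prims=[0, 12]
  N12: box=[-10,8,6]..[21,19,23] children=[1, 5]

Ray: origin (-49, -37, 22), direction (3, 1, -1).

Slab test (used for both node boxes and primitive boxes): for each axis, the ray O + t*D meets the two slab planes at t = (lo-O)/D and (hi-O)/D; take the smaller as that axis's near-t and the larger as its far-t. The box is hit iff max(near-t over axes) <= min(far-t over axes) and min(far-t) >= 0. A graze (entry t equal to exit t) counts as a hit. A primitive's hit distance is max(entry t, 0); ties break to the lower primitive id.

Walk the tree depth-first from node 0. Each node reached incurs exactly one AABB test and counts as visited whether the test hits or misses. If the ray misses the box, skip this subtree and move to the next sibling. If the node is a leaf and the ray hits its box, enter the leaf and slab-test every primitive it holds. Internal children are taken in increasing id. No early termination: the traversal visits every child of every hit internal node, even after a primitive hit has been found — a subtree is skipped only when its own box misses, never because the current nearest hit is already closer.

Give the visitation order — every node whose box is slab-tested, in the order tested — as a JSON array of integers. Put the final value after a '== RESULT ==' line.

Traverse from the root:
N0 x:[35/3,70/3] y:[18,61] z:[-1,42] -> hit [18,70/3], descend [4, 8, 9, 12]
  N4 x:[41/3,64/3] y:[47,61] z:[28,41] -> miss, prune
  N8 x:[52/3,22] y:[18,37] z:[15,42] -> hit [18,22], descend [7, 10]
    N7 x:[52/3,22] y:[18,25] z:[15,26] -> hit [18,22] leaf, test {P2@t=22, P6@t=18}
    N10 x:[53/3,58/3] y:[33,37] z:[39,42] -> miss, prune
  N9 x:[35/3,43/3] y:[20,38] z:[0,25] -> miss, prune
  N12 x:[13,70/3] y:[45,56] z:[-1,16] -> miss, prune

7 AABB tests over nodes [0, 4, 8, 7, 10, 9, 12]; 1 leaf entered; closest P6.

== RESULT ==
[0, 4, 8, 7, 10, 9, 12]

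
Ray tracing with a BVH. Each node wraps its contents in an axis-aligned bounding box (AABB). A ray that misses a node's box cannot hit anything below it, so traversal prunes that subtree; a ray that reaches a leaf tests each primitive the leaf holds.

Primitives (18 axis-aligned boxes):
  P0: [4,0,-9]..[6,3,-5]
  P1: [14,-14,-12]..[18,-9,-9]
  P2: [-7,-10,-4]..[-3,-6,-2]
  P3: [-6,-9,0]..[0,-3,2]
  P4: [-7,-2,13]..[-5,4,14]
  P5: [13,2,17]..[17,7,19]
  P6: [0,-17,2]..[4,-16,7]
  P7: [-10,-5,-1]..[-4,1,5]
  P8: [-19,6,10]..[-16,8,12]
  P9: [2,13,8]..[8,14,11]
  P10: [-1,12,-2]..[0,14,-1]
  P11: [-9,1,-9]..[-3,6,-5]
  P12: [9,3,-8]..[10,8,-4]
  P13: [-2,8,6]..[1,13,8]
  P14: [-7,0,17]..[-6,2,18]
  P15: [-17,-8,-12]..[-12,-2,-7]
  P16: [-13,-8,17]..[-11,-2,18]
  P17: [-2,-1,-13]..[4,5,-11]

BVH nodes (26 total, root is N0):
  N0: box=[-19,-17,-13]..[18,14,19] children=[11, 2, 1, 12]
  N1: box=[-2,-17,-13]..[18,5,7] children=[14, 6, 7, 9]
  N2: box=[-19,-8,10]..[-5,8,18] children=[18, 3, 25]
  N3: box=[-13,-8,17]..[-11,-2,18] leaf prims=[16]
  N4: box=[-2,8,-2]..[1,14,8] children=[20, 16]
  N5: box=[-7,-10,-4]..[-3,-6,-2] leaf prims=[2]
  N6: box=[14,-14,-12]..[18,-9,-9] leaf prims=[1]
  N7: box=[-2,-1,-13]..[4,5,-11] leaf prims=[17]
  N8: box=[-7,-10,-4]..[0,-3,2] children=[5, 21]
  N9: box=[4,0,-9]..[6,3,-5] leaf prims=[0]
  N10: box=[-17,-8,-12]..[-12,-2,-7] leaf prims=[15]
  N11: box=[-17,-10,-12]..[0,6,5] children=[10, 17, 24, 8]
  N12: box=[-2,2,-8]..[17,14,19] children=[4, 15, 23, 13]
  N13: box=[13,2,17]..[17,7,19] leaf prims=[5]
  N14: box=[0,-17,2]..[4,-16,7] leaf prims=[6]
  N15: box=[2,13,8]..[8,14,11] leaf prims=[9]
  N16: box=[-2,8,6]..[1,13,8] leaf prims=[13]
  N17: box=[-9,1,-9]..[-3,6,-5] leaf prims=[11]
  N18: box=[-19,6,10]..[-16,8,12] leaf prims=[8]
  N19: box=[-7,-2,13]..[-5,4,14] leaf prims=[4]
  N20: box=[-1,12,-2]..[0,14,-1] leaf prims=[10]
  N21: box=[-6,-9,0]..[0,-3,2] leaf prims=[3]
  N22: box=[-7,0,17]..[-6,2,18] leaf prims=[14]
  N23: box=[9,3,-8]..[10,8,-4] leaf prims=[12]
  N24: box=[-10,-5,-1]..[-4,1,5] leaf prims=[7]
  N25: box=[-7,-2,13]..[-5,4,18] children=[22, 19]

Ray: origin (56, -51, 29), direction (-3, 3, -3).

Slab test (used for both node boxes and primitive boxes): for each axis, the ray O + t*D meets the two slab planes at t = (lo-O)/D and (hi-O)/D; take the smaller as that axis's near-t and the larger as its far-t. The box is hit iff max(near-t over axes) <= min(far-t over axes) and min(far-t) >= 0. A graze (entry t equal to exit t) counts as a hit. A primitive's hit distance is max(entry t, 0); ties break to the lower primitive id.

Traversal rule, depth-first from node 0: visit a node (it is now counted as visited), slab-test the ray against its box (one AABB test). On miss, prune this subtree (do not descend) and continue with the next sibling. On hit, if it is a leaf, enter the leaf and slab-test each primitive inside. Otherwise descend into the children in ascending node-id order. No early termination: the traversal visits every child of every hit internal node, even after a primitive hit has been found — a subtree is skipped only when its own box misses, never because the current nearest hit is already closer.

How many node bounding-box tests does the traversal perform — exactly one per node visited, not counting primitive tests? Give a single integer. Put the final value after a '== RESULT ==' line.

Walk:
N0 x:[38/3,25] y:[34/3,65/3] z:[10/3,14] -> hit [38/3,14], descend [1, 2, 11, 12]
  N1 x:[38/3,58/3] y:[34/3,56/3] z:[22/3,14] -> hit [38/3,14], descend [6, 7, 9, 14]
    N6 x:[38/3,14] y:[37/3,14] z:[38/3,41/3] -> hit [38/3,41/3] leaf, test {P1@t=38/3}
    N7 x:[52/3,58/3] y:[50/3,56/3] z:[40/3,14] -> miss, prune
    N9 x:[50/3,52/3] y:[17,18] z:[34/3,38/3] -> miss, prune
    N14 x:[52/3,56/3] y:[34/3,35/3] z:[22/3,9] -> miss, prune
  N2 x:[61/3,25] y:[43/3,59/3] z:[11/3,19/3] -> miss, prune
  N11 x:[56/3,73/3] y:[41/3,19] z:[8,41/3] -> miss, prune
  N12 x:[13,58/3] y:[53/3,65/3] z:[10/3,37/3] -> miss, prune

Summary -> nodes [0, 1, 6, 7, 9, 14, 2, 11, 12]; box-tests=9; leaf-entries=1; first=P1

== RESULT ==
9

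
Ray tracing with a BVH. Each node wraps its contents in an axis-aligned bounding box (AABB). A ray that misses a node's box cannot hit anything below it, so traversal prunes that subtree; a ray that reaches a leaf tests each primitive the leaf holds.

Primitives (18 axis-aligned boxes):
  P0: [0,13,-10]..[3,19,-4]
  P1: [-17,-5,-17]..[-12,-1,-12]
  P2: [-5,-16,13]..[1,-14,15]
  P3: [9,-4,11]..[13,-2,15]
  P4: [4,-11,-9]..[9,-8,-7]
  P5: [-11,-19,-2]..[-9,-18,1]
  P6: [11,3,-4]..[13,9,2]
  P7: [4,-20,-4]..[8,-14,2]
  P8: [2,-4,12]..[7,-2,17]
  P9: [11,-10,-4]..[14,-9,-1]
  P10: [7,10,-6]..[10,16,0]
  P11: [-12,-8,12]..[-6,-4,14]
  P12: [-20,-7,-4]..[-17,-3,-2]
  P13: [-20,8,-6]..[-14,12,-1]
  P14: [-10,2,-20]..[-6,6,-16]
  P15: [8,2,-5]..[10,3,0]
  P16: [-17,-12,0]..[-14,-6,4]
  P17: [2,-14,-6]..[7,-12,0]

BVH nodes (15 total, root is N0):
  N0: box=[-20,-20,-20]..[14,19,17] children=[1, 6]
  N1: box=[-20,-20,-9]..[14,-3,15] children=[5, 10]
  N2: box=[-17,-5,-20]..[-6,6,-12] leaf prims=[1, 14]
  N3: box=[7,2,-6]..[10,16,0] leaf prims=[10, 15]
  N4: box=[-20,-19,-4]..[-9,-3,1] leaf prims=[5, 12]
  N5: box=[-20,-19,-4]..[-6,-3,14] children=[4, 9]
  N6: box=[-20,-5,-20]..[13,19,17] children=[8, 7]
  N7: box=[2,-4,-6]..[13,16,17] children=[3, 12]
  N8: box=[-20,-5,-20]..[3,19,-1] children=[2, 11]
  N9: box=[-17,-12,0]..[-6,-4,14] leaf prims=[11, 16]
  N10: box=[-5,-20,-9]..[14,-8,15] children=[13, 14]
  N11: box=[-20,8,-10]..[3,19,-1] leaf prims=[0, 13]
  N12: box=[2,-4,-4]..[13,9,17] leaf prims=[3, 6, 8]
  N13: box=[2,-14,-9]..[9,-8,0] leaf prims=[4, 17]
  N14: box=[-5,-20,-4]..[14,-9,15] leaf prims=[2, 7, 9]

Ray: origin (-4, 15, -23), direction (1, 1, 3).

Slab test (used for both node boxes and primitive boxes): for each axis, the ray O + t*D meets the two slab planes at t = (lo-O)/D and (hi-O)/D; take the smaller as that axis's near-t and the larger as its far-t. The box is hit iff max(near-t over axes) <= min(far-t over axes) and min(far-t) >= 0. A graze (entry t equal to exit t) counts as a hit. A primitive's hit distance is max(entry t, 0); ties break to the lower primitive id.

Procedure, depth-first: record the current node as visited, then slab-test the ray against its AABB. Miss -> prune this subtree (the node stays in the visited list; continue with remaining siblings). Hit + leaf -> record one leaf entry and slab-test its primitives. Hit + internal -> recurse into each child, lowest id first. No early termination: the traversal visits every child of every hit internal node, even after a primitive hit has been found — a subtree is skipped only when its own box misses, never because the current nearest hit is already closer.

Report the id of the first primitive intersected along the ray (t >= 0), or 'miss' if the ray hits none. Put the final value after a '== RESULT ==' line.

Traverse from the root:
N0 x:[-16,18] y:[-35,4] z:[1,40/3] -> hit [1,4], descend [1, 6]
  N1 x:[-16,18] y:[-35,-18] z:[14/3,38/3] -> miss, prune
  N6 x:[-16,17] y:[-20,4] z:[1,40/3] -> hit [1,4], descend [7, 8]
    N7 x:[6,17] y:[-19,1] z:[17/3,40/3] -> miss, prune
    N8 x:[-16,7] y:[-20,4] z:[1,22/3] -> hit [1,4], descend [2, 11]
      N2 x:[-13,-2] y:[-20,-9] z:[1,11/3] -> miss, prune
      N11 x:[-16,7] y:[-7,4] z:[13/3,22/3] -> miss, prune

Visited [0, 1, 6, 7, 8, 2, 11]. Tests: 7 box, 0 leaf. Nearest: miss.

== RESULT ==
miss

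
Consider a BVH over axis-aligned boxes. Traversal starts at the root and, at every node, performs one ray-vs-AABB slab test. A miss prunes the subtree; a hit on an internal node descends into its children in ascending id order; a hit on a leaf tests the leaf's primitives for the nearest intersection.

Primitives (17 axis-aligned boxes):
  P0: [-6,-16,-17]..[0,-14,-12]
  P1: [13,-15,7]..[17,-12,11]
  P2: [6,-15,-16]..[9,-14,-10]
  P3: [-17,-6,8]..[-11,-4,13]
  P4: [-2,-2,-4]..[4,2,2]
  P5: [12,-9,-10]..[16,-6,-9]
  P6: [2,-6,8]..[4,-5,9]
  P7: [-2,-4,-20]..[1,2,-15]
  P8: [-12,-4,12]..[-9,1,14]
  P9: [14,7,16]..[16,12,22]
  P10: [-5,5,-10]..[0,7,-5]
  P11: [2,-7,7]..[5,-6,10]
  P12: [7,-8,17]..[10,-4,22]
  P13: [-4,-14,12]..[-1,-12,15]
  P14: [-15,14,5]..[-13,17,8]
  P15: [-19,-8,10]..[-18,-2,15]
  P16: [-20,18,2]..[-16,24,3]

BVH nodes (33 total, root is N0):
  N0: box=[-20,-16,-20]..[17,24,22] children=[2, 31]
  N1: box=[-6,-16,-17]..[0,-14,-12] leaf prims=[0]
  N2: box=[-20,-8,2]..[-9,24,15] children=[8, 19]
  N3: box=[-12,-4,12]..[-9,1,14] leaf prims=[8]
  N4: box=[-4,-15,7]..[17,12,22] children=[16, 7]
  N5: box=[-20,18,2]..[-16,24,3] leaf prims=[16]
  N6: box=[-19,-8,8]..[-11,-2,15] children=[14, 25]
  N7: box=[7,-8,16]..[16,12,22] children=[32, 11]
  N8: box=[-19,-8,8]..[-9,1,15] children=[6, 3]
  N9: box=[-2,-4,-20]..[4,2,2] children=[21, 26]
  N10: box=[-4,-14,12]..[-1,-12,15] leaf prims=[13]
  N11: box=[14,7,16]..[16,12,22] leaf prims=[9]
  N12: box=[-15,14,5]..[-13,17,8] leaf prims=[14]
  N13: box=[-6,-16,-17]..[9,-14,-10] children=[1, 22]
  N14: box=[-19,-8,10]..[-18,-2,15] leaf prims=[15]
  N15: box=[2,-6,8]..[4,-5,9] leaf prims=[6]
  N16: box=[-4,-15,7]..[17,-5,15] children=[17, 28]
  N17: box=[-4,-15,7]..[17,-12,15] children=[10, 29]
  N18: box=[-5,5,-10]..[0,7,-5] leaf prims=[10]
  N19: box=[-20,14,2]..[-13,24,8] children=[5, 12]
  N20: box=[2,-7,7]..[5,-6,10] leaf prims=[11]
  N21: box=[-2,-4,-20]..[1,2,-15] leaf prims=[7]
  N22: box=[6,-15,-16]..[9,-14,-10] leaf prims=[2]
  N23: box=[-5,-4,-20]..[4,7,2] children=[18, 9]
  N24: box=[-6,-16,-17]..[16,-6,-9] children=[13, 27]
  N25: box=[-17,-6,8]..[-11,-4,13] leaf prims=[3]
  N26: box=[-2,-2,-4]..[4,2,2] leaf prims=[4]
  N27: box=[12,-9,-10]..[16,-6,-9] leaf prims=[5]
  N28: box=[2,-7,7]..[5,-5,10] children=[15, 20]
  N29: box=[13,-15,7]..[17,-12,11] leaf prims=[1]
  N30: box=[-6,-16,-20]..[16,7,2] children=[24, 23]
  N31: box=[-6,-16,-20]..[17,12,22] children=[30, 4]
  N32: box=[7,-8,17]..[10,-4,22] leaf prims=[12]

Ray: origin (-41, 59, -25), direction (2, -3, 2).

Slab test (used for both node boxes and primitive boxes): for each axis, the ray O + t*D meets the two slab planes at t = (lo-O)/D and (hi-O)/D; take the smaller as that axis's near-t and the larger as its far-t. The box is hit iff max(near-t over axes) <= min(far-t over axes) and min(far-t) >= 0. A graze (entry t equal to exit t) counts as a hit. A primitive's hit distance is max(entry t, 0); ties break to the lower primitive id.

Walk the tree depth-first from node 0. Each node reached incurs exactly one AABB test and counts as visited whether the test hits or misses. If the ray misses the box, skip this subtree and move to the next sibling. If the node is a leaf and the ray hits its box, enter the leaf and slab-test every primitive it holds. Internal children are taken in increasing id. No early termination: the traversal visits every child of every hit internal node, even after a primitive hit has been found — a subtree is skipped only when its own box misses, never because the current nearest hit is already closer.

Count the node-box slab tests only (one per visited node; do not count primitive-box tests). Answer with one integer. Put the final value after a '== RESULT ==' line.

Trace the traversal:
N0 x:[21/2,29] y:[35/3,25] z:[5/2,47/2] -> hit [35/3,47/2], descend [2, 31]
  N2 x:[21/2,16] y:[35/3,67/3] z:[27/2,20] -> hit [27/2,16], descend [8, 19]
    N8 x:[11,16] y:[58/3,67/3] z:[33/2,20] -> miss, prune
    N19 x:[21/2,14] y:[35/3,15] z:[27/2,33/2] -> hit [27/2,14], descend [5, 12]
      N5 x:[21/2,25/2] y:[35/3,41/3] z:[27/2,14] -> miss, prune
      N12 x:[13,14] y:[14,15] z:[15,33/2] -> miss, prune
  N31 x:[35/2,29] y:[47/3,25] z:[5/2,47/2] -> hit [35/2,47/2], descend [4, 30]
    N4 x:[37/2,29] y:[47/3,74/3] z:[16,47/2] -> hit [37/2,47/2], descend [7, 16]
      N7 x:[24,57/2] y:[47/3,67/3] z:[41/2,47/2] -> miss, prune
      N16 x:[37/2,29] y:[64/3,74/3] z:[16,20] -> miss, prune
    N30 x:[35/2,57/2] y:[52/3,25] z:[5/2,27/2] -> miss, prune

Visited [0, 2, 8, 19, 5, 12, 31, 4, 7, 16, 30]. Tests: 11 box, 0 leaf. Nearest: miss.

== RESULT ==
11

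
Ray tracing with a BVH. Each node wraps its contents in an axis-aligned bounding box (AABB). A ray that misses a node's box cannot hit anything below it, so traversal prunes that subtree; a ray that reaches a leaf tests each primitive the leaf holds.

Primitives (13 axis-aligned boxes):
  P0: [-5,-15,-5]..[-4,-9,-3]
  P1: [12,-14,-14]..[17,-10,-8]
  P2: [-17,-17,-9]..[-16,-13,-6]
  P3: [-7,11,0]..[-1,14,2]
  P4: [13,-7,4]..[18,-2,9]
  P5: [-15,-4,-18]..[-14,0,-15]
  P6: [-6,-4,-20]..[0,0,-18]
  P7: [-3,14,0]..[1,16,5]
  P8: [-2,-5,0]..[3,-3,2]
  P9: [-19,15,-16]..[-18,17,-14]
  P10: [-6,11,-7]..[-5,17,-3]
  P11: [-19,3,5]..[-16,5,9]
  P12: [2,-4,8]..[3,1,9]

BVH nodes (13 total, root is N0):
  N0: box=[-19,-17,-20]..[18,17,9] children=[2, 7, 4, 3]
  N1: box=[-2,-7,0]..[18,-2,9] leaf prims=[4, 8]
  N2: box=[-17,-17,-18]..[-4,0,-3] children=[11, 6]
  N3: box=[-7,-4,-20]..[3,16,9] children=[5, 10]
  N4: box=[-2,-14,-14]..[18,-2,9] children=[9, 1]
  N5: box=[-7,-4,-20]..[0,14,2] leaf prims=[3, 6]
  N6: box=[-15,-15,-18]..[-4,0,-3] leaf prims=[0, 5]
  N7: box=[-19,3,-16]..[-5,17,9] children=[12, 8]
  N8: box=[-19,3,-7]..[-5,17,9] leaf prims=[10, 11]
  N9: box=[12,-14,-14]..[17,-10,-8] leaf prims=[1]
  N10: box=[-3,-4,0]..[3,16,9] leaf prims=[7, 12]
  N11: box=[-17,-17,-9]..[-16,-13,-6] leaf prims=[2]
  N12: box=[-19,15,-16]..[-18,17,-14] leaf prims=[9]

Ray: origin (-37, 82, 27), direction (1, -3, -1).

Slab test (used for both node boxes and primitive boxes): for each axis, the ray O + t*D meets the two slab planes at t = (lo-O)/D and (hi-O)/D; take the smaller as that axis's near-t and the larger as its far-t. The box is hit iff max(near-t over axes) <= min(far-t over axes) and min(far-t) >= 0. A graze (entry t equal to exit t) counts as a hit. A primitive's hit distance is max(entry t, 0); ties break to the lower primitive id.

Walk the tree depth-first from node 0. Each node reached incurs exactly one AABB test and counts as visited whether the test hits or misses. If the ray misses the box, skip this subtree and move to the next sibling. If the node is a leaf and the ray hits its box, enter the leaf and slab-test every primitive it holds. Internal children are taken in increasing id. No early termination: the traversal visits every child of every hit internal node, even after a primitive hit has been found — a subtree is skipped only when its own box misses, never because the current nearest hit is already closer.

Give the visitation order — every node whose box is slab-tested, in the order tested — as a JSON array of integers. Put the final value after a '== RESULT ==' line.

Walk:
N0 x:[18,55] y:[65/3,33] z:[18,47] -> hit [65/3,33], descend [2, 3, 4, 7]
  N2 x:[20,33] y:[82/3,33] z:[30,45] -> hit [30,33], descend [6, 11]
    N6 x:[22,33] y:[82/3,97/3] z:[30,45] -> hit [30,97/3] leaf, test {P0@t=32, P5(miss)}
    N11 x:[20,21] y:[95/3,33] z:[33,36] -> miss, prune
  N3 x:[30,40] y:[22,86/3] z:[18,47] -> miss, prune
  N4 x:[35,55] y:[28,32] z:[18,41] -> miss, prune
  N7 x:[18,32] y:[65/3,79/3] z:[18,43] -> hit [65/3,79/3], descend [8, 12]
    N8 x:[18,32] y:[65/3,79/3] z:[18,34] -> hit [65/3,79/3] leaf, test {P10(miss), P11(miss)}
    N12 x:[18,19] y:[65/3,67/3] z:[41,43] -> miss, prune

Visited [0, 2, 6, 11, 3, 4, 7, 8, 12]. Tests: 9 box, 2 leaf. Nearest: P0.

== RESULT ==
[0, 2, 6, 11, 3, 4, 7, 8, 12]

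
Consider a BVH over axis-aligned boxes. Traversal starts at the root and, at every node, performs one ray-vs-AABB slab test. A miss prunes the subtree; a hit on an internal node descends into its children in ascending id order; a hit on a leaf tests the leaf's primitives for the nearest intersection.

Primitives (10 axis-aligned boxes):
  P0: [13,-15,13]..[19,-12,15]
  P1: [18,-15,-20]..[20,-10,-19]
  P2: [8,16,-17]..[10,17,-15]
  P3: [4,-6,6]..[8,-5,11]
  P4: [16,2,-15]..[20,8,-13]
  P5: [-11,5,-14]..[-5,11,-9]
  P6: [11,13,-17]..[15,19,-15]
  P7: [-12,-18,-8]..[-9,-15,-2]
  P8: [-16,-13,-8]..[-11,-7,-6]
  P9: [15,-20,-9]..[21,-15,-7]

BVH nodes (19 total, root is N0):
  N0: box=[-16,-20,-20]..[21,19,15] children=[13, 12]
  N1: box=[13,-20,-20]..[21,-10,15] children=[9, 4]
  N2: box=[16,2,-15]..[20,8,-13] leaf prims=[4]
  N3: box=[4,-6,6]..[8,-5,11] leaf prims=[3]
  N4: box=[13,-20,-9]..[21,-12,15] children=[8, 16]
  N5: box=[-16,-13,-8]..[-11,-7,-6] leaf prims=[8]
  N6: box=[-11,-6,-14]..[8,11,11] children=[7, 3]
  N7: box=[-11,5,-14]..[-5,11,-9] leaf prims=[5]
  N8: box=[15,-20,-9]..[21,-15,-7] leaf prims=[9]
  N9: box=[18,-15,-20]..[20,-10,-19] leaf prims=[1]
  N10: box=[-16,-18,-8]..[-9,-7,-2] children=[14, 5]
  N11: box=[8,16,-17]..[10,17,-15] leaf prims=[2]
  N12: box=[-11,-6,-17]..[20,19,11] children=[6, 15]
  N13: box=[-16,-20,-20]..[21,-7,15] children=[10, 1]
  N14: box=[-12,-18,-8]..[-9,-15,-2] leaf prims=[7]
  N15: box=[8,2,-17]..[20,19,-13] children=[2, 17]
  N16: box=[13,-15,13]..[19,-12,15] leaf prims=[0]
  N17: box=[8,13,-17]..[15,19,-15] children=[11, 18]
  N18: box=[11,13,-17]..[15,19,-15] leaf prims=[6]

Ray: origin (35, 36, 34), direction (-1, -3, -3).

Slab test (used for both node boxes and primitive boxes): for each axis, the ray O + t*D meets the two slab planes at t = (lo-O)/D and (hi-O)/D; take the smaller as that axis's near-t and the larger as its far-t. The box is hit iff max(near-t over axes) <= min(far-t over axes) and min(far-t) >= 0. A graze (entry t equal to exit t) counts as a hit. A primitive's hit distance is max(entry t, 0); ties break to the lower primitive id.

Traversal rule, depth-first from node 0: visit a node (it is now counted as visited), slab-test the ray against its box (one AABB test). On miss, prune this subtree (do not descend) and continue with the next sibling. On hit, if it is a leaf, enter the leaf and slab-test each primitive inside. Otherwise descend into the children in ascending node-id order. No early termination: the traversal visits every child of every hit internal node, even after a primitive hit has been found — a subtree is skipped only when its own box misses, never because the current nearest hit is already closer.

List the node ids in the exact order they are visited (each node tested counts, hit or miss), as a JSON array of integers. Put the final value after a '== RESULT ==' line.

Trace the traversal:
N0 x:[14,51] y:[17/3,56/3] z:[19/3,18] -> hit [14,18], descend [12, 13]
  N12 x:[15,46] y:[17/3,14] z:[23/3,17] -> miss, prune
  N13 x:[14,51] y:[43/3,56/3] z:[19/3,18] -> hit [43/3,18], descend [1, 10]
    N1 x:[14,22] y:[46/3,56/3] z:[19/3,18] -> hit [46/3,18], descend [4, 9]
      N4 x:[14,22] y:[16,56/3] z:[19/3,43/3] -> miss, prune
      N9 x:[15,17] y:[46/3,17] z:[53/3,18] -> miss, prune
    N10 x:[44,51] y:[43/3,18] z:[12,14] -> miss, prune

7 AABB tests over nodes [0, 12, 13, 1, 4, 9, 10]; 0 leaves entered; closest miss.

== RESULT ==
[0, 12, 13, 1, 4, 9, 10]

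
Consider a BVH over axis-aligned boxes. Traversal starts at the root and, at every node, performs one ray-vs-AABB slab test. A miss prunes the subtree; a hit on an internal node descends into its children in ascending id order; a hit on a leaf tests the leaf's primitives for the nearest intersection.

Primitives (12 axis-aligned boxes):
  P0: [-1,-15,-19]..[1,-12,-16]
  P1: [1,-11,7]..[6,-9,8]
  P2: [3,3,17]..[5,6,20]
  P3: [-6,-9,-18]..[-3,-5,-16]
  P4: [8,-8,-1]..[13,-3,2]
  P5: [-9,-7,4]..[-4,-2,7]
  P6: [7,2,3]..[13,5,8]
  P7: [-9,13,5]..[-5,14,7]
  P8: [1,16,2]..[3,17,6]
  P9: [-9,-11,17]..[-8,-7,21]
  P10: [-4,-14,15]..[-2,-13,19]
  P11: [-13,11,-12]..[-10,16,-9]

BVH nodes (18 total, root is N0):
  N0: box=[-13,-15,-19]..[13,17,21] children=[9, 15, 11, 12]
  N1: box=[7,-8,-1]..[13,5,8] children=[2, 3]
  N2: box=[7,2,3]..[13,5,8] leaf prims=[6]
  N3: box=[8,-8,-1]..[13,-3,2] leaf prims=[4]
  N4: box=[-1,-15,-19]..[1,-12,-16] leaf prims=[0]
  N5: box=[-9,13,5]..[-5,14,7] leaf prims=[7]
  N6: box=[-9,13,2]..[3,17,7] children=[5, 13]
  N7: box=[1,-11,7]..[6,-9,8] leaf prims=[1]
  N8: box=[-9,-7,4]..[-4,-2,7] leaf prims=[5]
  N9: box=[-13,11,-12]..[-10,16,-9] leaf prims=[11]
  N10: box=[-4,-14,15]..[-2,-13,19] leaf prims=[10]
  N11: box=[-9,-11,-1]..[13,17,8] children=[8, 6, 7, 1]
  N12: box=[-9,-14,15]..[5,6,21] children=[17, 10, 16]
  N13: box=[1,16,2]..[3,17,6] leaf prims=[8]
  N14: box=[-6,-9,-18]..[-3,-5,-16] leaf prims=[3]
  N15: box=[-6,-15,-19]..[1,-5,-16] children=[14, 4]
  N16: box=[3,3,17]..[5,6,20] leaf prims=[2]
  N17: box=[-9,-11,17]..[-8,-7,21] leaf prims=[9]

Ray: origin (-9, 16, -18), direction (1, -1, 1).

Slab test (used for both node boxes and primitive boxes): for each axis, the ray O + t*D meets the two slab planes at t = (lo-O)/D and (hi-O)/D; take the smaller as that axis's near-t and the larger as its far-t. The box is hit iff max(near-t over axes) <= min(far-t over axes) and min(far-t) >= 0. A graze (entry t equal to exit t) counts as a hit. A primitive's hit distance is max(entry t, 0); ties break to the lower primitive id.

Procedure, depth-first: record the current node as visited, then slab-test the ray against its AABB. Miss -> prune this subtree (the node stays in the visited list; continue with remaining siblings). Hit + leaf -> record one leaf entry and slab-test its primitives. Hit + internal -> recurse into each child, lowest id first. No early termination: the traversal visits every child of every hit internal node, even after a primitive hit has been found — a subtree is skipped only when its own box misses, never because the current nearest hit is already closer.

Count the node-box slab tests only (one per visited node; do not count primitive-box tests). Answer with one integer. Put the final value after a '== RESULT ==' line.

Traverse from the root:
N0 x:[-4,22] y:[-1,31] z:[-1,39] -> hit [-1,22], descend [9, 11, 12, 15]
  N9 x:[-4,-1] y:[0,5] z:[6,9] -> miss, prune
  N11 x:[0,22] y:[-1,27] z:[17,26] -> hit [17,22], descend [1, 6, 7, 8]
    N1 x:[16,22] y:[11,24] z:[17,26] -> hit [17,22], descend [2, 3]
      N2 x:[16,22] y:[11,14] z:[21,26] -> miss, prune
      N3 x:[17,22] y:[19,24] z:[17,20] -> hit [19,20] leaf, test {P4@t=19}
    N6 x:[0,12] y:[-1,3] z:[20,25] -> miss, prune
    N7 x:[10,15] y:[25,27] z:[25,26] -> miss, prune
    N8 x:[0,5] y:[18,23] z:[22,25] -> miss, prune
  N12 x:[0,14] y:[10,30] z:[33,39] -> miss, prune
  N15 x:[3,10] y:[21,31] z:[-1,2] -> miss, prune

11 AABB tests over nodes [0, 9, 11, 1, 2, 3, 6, 7, 8, 12, 15]; 1 leaf entered; closest P4.

== RESULT ==
11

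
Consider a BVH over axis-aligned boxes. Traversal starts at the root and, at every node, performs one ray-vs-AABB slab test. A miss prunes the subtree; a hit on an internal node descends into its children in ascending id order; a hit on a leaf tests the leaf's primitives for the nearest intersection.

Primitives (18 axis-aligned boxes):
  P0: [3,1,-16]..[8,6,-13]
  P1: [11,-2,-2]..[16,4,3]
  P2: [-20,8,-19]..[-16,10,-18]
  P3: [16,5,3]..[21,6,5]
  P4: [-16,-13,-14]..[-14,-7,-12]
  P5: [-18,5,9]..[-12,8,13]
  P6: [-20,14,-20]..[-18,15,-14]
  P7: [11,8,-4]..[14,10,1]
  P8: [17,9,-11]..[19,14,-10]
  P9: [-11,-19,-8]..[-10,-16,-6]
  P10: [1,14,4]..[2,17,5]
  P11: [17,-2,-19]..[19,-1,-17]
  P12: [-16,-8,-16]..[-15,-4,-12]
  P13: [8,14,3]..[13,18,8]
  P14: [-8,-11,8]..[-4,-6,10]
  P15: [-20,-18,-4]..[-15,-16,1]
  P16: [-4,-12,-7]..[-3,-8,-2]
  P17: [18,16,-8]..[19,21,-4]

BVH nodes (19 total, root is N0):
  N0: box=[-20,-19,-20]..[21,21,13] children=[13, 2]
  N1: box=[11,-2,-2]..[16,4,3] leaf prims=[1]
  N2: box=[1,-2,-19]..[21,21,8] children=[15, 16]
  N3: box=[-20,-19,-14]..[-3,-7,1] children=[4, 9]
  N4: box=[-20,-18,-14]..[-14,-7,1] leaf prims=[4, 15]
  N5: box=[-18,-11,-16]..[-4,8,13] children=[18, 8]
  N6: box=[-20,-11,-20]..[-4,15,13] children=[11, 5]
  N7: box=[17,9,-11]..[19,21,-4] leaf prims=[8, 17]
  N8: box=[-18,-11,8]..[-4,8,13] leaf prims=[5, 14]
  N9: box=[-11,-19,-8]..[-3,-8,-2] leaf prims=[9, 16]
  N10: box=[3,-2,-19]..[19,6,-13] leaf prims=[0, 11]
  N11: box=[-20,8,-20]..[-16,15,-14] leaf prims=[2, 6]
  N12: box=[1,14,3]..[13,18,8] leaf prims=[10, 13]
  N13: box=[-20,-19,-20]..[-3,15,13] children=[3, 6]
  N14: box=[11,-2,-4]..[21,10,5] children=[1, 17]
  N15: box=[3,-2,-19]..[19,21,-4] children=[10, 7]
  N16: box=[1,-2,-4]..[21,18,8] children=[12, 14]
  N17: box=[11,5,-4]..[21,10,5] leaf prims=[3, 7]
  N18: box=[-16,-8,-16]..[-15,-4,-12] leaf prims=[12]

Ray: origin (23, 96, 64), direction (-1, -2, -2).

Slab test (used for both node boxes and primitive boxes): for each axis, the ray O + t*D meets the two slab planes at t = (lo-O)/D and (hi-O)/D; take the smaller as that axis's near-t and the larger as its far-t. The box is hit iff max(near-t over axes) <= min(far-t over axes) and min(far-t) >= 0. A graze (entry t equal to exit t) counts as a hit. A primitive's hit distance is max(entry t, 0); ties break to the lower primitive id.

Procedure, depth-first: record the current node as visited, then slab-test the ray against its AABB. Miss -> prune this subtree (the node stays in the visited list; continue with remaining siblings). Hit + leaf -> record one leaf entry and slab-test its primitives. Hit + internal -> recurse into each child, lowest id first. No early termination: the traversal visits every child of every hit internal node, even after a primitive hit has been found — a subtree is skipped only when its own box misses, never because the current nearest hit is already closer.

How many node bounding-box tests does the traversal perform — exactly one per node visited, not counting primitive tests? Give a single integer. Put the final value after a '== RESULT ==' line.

Trace the traversal:
N0 x:[2,43] y:[75/2,115/2] z:[51/2,42] -> hit [75/2,42], descend [2, 13]
  N2 x:[2,22] y:[75/2,49] z:[28,83/2] -> miss, prune
  N13 x:[26,43] y:[81/2,115/2] z:[51/2,42] -> hit [81/2,42], descend [3, 6]
    N3 x:[26,43] y:[103/2,115/2] z:[63/2,39] -> miss, prune
    N6 x:[27,43] y:[81/2,107/2] z:[51/2,42] -> hit [81/2,42], descend [5, 11]
      N5 x:[27,41] y:[44,107/2] z:[51/2,40] -> miss, prune
      N11 x:[39,43] y:[81/2,44] z:[39,42] -> hit [81/2,42] leaf, test {P2(miss), P6@t=41}

Visited [0, 2, 13, 3, 6, 5, 11]. Tests: 7 box, 1 leaf. Nearest: P6.

== RESULT ==
7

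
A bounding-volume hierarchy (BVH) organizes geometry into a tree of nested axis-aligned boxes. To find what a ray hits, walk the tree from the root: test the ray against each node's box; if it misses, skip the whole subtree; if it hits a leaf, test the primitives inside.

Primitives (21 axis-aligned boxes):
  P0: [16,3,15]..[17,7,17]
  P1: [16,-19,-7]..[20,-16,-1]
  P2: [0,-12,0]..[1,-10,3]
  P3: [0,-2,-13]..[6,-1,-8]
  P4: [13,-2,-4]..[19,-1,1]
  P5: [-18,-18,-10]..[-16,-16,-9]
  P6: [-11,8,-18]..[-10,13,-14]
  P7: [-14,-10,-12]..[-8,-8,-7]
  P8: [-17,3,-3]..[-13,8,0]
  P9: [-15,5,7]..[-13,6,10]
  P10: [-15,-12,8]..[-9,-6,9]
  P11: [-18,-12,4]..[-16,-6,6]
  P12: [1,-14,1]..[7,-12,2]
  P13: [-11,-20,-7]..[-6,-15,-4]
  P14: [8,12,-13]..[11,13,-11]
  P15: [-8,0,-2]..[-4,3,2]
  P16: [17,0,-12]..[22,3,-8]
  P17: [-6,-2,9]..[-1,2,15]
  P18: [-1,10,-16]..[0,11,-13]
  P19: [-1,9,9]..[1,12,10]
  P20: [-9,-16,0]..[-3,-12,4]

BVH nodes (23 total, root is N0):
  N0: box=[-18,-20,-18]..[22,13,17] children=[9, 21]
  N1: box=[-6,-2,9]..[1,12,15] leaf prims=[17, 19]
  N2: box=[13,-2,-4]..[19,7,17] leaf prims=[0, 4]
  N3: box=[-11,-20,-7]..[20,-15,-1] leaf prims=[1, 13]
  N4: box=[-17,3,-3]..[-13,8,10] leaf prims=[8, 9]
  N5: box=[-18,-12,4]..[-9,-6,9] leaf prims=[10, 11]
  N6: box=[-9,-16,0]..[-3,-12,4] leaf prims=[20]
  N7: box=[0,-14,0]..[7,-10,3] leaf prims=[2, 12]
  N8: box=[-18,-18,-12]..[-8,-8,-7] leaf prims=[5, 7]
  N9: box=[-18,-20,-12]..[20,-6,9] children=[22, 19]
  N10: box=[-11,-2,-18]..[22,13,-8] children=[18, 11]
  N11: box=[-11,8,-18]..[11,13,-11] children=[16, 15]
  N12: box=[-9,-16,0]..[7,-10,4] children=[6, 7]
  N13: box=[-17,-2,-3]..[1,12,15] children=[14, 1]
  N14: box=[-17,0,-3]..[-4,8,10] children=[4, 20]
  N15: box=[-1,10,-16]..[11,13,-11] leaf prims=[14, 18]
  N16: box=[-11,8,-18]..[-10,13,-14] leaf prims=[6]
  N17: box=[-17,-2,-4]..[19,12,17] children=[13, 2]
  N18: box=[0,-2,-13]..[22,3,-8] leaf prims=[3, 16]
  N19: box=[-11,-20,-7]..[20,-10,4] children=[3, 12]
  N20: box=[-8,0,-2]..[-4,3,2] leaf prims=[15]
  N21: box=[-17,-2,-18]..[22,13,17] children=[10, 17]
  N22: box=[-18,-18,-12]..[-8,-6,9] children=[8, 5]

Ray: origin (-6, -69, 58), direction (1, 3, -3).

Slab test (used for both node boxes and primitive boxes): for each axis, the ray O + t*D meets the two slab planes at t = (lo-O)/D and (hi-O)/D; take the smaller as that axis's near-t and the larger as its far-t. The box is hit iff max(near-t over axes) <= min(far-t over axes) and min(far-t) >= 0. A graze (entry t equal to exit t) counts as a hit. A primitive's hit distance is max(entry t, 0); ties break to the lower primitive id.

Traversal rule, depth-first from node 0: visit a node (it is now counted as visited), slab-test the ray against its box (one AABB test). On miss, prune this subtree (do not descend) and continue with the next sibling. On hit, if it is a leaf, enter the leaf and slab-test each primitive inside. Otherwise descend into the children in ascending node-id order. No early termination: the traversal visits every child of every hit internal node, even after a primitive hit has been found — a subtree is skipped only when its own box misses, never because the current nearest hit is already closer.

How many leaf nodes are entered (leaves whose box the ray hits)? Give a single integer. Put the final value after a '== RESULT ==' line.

Traverse from the root:
N0 x:[-12,28] y:[49/3,82/3] z:[41/3,76/3] -> hit [49/3,76/3], descend [9, 21]
  N9 x:[-12,26] y:[49/3,21] z:[49/3,70/3] -> hit [49/3,21], descend [19, 22]
    N19 x:[-5,26] y:[49/3,59/3] z:[18,65/3] -> hit [18,59/3], descend [3, 12]
      N3 x:[-5,26] y:[49/3,18] z:[59/3,65/3] -> miss, prune
      N12 x:[-3,13] y:[53/3,59/3] z:[18,58/3] -> miss, prune
    N22 x:[-12,-2] y:[17,21] z:[49/3,70/3] -> miss, prune
  N21 x:[-11,28] y:[67/3,82/3] z:[41/3,76/3] -> hit [67/3,76/3], descend [10, 17]
    N10 x:[-5,28] y:[67/3,82/3] z:[22,76/3] -> hit [67/3,76/3], descend [11, 18]
      N11 x:[-5,17] y:[77/3,82/3] z:[23,76/3] -> miss, prune
      N18 x:[6,28] y:[67/3,24] z:[22,71/3] -> hit [67/3,71/3] leaf, test {P3(miss), P16@t=23}
    N17 x:[-11,25] y:[67/3,27] z:[41/3,62/3] -> miss, prune

order=[0, 9, 19, 3, 12, 22, 21, 10, 11, 18, 17]  |boxes|=11  |leaves|=1  hit=P16

== RESULT ==
1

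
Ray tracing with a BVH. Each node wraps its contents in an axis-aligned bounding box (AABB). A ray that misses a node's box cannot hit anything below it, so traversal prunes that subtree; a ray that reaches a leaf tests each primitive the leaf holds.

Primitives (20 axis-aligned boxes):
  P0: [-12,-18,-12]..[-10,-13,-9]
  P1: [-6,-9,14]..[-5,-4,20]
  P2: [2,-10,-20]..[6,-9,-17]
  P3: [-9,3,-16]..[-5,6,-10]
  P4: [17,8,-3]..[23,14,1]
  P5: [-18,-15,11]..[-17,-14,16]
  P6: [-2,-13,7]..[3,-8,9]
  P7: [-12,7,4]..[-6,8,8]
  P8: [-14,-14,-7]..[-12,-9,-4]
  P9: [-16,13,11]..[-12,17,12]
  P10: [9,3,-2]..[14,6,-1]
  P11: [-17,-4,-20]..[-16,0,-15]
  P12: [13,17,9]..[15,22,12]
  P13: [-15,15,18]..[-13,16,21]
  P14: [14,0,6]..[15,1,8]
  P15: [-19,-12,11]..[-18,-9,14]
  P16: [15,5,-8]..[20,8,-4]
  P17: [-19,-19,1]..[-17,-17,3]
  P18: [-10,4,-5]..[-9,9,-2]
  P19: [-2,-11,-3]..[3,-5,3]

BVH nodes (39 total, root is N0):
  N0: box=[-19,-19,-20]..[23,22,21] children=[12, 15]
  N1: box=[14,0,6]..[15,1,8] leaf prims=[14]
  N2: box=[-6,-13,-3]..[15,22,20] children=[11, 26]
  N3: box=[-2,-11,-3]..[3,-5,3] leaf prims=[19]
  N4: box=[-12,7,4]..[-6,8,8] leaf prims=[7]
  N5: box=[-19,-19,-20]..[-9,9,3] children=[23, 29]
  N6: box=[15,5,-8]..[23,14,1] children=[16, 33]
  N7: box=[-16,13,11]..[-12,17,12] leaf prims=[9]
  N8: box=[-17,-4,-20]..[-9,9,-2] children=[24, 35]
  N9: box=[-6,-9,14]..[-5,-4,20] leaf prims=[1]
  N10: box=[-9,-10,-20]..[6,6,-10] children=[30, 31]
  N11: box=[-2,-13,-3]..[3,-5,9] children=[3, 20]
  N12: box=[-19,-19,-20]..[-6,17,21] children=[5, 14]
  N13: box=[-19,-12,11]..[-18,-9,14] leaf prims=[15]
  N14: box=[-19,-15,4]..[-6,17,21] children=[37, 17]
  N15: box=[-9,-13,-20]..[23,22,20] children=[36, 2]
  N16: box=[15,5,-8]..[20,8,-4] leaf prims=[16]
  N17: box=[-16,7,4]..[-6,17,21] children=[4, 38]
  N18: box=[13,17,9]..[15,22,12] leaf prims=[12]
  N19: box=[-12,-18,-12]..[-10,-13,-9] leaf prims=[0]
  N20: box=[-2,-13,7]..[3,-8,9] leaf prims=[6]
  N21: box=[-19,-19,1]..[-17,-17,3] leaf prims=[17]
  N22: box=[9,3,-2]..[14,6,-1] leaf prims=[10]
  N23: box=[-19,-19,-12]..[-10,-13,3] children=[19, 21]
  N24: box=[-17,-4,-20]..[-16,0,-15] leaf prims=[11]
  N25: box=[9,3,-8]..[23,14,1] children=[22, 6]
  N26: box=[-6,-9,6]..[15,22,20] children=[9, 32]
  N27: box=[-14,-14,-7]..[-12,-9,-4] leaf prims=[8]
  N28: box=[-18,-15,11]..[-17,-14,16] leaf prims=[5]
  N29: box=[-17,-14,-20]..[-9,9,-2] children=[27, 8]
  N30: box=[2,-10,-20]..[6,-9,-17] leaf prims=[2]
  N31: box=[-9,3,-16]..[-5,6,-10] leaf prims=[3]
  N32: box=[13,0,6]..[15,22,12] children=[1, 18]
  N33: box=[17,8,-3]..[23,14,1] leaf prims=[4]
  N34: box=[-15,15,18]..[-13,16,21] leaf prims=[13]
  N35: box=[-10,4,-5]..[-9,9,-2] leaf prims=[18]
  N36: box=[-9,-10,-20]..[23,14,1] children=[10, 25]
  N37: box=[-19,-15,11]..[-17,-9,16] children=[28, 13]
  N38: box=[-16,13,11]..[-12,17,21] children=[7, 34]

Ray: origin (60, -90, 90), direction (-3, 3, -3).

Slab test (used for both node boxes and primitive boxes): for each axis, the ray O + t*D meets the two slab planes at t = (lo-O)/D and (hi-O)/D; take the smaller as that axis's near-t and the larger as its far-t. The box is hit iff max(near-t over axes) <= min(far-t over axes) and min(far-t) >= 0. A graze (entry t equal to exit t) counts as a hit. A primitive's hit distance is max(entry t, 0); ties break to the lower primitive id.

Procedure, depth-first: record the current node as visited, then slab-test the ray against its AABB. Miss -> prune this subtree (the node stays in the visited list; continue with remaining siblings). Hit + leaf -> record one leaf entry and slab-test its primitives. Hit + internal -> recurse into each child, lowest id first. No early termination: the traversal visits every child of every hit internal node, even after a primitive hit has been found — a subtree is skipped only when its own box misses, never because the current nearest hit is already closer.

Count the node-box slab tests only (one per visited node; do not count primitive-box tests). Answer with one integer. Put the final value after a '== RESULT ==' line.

Traverse from the root:
N0 x:[37/3,79/3] y:[71/3,112/3] z:[23,110/3] -> hit [71/3,79/3], descend [12, 15]
  N12 x:[22,79/3] y:[71/3,107/3] z:[23,110/3] -> hit [71/3,79/3], descend [5, 14]
    N5 x:[23,79/3] y:[71/3,33] z:[29,110/3] -> miss, prune
    N14 x:[22,79/3] y:[25,107/3] z:[23,86/3] -> hit [25,79/3], descend [17, 37]
      N17 x:[22,76/3] y:[97/3,107/3] z:[23,86/3] -> miss, prune
      N37 x:[77/3,79/3] y:[25,27] z:[74/3,79/3] -> hit [77/3,79/3], descend [13, 28]
        N13 x:[26,79/3] y:[26,27] z:[76/3,79/3] -> hit [26,79/3] leaf, test {P15@t=26}
        N28 x:[77/3,26] y:[25,76/3] z:[74/3,79/3] -> miss, prune
  N15 x:[37/3,23] y:[77/3,112/3] z:[70/3,110/3] -> miss, prune

9 AABB tests over nodes [0, 12, 5, 14, 17, 37, 13, 28, 15]; 1 leaf entered; closest P15.

== RESULT ==
9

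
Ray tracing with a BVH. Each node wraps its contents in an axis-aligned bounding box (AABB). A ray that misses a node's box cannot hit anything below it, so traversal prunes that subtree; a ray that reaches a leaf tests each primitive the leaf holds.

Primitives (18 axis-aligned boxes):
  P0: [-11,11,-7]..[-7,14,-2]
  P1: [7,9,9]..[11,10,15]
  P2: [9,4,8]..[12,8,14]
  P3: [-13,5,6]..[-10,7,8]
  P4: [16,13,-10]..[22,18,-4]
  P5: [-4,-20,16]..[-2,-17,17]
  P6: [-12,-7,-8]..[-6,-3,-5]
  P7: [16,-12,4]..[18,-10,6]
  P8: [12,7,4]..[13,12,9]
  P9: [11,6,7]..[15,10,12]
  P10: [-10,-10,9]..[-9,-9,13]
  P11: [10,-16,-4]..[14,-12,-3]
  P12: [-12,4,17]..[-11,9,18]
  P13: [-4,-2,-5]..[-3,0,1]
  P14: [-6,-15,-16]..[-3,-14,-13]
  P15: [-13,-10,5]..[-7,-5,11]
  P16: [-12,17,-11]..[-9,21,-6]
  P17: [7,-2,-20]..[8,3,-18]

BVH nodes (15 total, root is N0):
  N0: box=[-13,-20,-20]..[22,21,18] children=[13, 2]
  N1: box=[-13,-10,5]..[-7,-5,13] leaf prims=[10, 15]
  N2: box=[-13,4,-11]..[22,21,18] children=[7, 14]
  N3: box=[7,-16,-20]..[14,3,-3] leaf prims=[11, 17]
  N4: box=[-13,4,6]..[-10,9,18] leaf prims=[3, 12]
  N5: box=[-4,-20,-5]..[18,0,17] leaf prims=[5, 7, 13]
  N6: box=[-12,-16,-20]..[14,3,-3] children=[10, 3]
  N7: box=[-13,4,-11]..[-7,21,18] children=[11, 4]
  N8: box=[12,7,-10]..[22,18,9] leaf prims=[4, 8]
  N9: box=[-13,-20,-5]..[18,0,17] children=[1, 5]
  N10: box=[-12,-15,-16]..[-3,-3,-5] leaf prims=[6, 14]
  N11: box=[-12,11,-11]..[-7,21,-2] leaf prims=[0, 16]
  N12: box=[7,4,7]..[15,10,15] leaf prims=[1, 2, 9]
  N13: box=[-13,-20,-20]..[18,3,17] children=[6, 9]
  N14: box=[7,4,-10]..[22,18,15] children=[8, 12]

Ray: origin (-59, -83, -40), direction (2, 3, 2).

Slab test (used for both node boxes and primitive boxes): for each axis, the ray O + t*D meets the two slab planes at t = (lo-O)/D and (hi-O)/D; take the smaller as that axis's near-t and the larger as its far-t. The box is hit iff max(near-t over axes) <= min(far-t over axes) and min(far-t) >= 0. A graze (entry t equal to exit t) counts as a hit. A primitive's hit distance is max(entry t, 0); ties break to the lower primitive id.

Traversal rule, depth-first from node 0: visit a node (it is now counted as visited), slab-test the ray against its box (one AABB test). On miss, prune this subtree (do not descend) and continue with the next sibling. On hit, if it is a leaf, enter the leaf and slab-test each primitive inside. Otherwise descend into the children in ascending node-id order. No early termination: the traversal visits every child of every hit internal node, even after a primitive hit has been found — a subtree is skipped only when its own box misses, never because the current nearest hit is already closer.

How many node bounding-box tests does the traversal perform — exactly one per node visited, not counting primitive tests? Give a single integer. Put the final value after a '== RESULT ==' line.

Trace the traversal:
N0 x:[23,81/2] y:[21,104/3] z:[10,29] -> hit [23,29], descend [2, 13]
  N2 x:[23,81/2] y:[29,104/3] z:[29/2,29] -> hit [29,29], descend [7, 14]
    N7 x:[23,26] y:[29,104/3] z:[29/2,29] -> miss, prune
    N14 x:[33,81/2] y:[29,101/3] z:[15,55/2] -> miss, prune
  N13 x:[23,77/2] y:[21,86/3] z:[10,57/2] -> hit [23,57/2], descend [6, 9]
    N6 x:[47/2,73/2] y:[67/3,86/3] z:[10,37/2] -> miss, prune
    N9 x:[23,77/2] y:[21,83/3] z:[35/2,57/2] -> hit [23,83/3], descend [1, 5]
      N1 x:[23,26] y:[73/3,26] z:[45/2,53/2] -> hit [73/3,26] leaf, test {P10@t=49/2, P15@t=73/3}
      N5 x:[55/2,77/2] y:[21,83/3] z:[35/2,57/2] -> hit [55/2,83/3] leaf, test {P5(miss), P7(miss), P13(miss)}

Summary -> nodes [0, 2, 7, 14, 13, 6, 9, 1, 5]; box-tests=9; leaf-entries=2; first=P15

== RESULT ==
9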